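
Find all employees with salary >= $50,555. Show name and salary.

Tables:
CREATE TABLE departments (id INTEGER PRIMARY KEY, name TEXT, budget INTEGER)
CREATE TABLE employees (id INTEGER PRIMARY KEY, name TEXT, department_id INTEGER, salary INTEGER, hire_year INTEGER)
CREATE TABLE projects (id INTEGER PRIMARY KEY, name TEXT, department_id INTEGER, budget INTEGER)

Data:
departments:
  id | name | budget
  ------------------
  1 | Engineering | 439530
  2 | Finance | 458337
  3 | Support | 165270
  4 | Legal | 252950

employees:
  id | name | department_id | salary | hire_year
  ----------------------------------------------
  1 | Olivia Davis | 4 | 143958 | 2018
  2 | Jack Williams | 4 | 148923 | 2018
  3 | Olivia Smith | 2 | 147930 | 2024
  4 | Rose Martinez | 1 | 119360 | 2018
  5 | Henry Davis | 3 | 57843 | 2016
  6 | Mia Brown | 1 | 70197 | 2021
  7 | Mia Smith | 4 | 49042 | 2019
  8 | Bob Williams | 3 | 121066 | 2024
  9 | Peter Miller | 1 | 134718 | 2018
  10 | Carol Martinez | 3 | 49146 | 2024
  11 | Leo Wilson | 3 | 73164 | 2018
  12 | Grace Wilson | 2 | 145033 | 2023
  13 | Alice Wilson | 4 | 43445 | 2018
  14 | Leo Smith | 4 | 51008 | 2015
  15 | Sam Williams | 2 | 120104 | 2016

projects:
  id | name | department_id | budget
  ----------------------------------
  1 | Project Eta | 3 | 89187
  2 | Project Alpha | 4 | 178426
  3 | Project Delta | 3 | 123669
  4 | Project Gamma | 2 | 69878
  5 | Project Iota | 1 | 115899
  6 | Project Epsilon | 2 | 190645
SELECT name, salary FROM employees WHERE salary >= 50555

Execution result:
name | salary
Olivia Davis | 143958
Jack Williams | 148923
Olivia Smith | 147930
Rose Martinez | 119360
Henry Davis | 57843
Mia Brown | 70197
Bob Williams | 121066
Peter Miller | 134718
Leo Wilson | 73164
Grace Wilson | 145033
Leo Smith | 51008
Sam Williams | 120104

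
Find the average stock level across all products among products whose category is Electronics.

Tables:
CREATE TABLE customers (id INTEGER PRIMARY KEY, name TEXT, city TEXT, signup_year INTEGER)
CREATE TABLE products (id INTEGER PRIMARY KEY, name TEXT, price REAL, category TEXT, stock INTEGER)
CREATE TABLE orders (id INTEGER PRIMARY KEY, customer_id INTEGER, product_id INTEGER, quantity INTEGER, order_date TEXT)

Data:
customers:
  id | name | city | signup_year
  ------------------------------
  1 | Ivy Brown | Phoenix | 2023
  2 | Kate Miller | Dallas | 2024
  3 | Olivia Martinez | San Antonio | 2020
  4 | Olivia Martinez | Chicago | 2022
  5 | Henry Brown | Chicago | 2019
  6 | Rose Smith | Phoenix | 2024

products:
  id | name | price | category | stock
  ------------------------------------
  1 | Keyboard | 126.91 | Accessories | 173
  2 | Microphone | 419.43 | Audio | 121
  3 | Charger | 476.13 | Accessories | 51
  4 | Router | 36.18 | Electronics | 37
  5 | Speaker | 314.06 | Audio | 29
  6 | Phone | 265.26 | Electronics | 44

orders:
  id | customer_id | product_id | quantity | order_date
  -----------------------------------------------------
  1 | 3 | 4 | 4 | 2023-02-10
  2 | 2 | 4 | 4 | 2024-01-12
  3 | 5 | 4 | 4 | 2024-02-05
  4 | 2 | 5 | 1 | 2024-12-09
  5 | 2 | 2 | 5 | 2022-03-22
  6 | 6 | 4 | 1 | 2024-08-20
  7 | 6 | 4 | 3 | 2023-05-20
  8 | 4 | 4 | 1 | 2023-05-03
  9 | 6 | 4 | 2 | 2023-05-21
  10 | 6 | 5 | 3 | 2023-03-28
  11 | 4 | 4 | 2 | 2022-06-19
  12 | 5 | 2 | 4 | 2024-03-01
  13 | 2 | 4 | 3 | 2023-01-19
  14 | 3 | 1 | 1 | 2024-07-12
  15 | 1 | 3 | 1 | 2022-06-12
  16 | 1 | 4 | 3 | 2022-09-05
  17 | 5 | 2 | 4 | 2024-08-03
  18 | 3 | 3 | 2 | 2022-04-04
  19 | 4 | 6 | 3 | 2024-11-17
SELECT AVG(stock) FROM products WHERE category = 'Electronics'

Execution result:
40.50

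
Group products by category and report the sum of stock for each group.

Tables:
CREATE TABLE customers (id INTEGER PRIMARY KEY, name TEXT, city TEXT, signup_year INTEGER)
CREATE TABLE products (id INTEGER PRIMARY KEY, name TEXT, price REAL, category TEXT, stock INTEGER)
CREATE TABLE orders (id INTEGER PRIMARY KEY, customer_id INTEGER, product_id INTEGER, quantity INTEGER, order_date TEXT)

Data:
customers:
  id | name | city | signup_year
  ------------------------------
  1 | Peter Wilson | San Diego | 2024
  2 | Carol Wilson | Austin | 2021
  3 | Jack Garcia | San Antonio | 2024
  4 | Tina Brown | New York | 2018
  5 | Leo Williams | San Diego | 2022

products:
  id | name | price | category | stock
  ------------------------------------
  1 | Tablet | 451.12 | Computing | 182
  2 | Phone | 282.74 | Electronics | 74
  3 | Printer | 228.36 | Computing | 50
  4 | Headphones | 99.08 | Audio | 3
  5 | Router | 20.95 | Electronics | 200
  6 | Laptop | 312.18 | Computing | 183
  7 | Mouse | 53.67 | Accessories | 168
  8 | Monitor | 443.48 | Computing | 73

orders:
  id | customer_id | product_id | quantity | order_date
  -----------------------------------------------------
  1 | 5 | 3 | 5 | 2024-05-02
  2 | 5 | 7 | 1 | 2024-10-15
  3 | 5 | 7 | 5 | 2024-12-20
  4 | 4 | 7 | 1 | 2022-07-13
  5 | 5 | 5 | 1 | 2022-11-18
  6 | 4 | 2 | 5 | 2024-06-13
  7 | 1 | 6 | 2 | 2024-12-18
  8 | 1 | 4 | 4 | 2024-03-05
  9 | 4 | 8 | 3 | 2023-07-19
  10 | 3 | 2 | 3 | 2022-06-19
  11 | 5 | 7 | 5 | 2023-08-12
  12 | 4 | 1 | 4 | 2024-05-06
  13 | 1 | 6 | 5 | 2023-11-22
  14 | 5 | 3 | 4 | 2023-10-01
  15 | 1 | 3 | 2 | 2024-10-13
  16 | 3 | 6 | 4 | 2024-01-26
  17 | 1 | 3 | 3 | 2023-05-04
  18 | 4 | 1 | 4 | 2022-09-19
SELECT category, SUM(stock) AS sum_stock FROM products GROUP BY category

Execution result:
category | sum_stock
Accessories | 168
Audio | 3
Computing | 488
Electronics | 274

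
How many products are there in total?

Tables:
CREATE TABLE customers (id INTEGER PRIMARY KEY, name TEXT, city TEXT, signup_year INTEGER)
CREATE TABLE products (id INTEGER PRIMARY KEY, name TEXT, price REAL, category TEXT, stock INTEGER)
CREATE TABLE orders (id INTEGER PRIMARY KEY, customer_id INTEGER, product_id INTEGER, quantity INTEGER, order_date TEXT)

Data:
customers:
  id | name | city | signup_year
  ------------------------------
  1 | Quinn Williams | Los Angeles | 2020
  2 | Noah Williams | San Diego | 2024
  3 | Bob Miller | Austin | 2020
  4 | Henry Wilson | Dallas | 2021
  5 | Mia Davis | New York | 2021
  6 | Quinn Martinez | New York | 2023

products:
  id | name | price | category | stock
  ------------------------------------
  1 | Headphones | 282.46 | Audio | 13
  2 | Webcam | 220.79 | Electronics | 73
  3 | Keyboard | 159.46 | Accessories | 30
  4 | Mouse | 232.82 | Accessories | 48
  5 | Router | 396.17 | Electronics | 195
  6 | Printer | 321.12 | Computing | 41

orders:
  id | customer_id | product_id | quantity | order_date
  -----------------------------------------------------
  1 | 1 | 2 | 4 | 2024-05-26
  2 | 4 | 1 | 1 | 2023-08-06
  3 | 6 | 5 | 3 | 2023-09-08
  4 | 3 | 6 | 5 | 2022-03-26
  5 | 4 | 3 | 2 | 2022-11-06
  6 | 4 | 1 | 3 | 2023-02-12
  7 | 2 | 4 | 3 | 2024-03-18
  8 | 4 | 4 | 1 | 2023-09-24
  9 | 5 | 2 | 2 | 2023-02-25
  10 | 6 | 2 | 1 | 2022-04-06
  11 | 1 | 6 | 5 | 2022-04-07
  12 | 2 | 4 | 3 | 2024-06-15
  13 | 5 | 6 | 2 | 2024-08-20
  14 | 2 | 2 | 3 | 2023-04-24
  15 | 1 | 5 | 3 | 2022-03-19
SELECT COUNT(*) FROM products

Execution result:
6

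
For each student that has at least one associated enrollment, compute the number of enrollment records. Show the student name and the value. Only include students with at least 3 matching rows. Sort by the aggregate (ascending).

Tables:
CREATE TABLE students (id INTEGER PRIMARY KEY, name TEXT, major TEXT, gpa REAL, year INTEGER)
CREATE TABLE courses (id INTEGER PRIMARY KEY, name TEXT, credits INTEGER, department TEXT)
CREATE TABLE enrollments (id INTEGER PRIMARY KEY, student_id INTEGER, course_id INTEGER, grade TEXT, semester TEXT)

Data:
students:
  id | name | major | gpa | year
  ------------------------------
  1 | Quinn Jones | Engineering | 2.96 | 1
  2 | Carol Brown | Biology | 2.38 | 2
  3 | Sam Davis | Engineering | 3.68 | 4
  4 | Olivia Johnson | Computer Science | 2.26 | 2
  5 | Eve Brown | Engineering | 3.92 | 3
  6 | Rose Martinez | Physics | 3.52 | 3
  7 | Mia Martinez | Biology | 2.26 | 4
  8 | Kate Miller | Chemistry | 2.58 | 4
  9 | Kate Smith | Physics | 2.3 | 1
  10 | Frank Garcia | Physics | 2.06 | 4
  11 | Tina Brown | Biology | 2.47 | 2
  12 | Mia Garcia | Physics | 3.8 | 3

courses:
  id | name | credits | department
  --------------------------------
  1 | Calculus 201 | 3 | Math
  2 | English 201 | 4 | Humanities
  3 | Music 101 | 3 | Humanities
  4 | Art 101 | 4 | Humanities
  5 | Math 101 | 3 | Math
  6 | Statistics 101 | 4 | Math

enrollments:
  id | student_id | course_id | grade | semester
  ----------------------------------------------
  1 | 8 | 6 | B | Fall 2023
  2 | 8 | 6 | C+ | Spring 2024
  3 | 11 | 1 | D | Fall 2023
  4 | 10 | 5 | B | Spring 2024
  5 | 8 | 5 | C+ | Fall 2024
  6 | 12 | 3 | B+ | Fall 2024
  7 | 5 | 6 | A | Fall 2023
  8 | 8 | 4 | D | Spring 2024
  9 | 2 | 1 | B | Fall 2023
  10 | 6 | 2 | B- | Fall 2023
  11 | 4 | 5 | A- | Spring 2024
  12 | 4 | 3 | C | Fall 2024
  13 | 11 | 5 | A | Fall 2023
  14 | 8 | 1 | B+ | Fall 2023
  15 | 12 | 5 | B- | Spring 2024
SELECT p.name, COUNT(*) AS n FROM enrollments c JOIN students p ON c.student_id = p.id GROUP BY p.id, p.name HAVING COUNT(*) >= 3 ORDER BY n ASC

Execution result:
name | n
Kate Miller | 5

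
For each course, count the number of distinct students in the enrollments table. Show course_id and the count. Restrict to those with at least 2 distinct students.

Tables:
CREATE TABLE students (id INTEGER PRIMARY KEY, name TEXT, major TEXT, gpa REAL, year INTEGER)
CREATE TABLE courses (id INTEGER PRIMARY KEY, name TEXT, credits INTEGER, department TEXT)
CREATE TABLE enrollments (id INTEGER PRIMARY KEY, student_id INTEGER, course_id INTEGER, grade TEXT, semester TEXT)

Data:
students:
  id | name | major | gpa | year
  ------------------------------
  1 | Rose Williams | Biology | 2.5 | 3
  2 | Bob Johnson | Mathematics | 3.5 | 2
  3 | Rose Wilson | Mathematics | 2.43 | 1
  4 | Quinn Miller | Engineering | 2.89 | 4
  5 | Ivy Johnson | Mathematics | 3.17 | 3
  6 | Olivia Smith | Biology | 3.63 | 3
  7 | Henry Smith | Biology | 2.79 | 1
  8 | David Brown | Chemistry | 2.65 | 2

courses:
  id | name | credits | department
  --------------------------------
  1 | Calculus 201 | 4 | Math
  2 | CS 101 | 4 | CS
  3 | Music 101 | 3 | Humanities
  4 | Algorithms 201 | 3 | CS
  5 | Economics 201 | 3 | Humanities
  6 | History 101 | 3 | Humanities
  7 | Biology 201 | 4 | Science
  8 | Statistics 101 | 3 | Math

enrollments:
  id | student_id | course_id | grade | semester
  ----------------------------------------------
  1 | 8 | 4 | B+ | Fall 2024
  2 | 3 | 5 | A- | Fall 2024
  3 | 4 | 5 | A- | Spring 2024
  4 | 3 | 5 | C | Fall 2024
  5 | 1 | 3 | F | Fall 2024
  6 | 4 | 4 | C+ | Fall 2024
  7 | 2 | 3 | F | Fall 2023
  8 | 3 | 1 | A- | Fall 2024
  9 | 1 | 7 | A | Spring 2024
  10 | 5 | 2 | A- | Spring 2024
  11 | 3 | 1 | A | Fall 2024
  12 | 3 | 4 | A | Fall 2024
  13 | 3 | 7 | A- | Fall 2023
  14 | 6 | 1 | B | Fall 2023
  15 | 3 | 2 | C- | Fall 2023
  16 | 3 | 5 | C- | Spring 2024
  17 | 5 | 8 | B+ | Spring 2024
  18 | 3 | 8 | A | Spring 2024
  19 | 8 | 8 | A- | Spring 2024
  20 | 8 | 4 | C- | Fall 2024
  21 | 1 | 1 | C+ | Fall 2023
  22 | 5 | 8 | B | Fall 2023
SELECT course_id, COUNT(DISTINCT student_id) AS distinct_student_count FROM enrollments GROUP BY course_id HAVING COUNT(DISTINCT student_id) >= 2

Execution result:
course_id | distinct_student_count
1 | 3
2 | 2
3 | 2
4 | 3
5 | 2
7 | 2
8 | 3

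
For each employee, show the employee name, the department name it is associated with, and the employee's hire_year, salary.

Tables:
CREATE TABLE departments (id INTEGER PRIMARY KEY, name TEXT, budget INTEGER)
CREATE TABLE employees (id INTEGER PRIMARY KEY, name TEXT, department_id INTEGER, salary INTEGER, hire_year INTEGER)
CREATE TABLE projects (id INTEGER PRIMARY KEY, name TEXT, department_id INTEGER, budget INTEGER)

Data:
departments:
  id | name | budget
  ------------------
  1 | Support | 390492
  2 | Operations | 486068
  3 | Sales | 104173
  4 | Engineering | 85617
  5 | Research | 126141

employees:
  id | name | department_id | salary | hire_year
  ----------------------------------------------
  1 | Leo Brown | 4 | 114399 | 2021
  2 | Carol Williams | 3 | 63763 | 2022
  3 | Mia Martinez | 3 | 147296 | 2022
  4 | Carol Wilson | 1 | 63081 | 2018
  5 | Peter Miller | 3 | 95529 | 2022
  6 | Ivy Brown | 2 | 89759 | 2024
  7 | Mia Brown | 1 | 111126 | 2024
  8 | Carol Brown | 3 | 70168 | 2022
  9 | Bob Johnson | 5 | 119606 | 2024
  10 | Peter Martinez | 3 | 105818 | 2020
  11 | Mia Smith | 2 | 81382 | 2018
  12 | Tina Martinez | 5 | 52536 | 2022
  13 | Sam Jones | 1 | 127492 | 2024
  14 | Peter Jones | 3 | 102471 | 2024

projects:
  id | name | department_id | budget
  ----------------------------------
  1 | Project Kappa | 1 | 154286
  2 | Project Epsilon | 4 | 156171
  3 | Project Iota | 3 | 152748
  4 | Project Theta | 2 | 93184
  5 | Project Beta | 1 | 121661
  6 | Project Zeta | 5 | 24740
SELECT c.name, p.name AS department, c.hire_year, c.salary FROM employees c JOIN departments p ON c.department_id = p.id

Execution result:
name | department | hire_year | salary
Leo Brown | Engineering | 2021 | 114399
Carol Williams | Sales | 2022 | 63763
Mia Martinez | Sales | 2022 | 147296
Carol Wilson | Support | 2018 | 63081
Peter Miller | Sales | 2022 | 95529
Ivy Brown | Operations | 2024 | 89759
Mia Brown | Support | 2024 | 111126
Carol Brown | Sales | 2022 | 70168
Bob Johnson | Research | 2024 | 119606
Peter Martinez | Sales | 2020 | 105818
Mia Smith | Operations | 2018 | 81382
Tina Martinez | Research | 2022 | 52536
Sam Jones | Support | 2024 | 127492
Peter Jones | Sales | 2024 | 102471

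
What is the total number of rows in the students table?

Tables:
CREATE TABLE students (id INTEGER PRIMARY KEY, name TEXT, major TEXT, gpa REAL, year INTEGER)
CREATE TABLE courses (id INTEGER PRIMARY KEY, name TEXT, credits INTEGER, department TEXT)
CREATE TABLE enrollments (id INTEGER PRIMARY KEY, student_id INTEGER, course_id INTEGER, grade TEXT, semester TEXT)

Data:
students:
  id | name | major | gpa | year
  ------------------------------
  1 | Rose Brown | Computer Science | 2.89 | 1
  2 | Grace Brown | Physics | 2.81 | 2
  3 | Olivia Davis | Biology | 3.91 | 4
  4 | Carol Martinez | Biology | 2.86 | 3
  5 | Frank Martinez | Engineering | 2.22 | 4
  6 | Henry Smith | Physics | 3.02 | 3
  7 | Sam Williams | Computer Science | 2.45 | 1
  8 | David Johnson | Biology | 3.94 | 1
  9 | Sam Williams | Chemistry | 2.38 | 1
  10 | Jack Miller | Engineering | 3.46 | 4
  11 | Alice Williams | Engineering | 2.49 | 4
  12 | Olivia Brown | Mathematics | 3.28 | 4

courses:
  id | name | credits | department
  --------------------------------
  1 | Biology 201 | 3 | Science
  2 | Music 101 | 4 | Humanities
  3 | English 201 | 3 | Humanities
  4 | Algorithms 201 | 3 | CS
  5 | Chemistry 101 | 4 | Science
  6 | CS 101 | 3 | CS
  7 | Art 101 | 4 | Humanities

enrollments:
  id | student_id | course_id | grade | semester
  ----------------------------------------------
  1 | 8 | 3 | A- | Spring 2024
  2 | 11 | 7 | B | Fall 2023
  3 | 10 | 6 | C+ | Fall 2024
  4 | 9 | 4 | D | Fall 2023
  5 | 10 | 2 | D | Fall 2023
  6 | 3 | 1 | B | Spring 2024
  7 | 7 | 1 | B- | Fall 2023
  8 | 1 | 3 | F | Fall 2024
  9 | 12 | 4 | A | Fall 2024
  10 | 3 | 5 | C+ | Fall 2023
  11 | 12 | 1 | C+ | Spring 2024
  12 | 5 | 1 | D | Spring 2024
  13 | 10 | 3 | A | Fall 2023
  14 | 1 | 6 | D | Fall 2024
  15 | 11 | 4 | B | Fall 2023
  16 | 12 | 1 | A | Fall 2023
SELECT COUNT(*) FROM students

Execution result:
12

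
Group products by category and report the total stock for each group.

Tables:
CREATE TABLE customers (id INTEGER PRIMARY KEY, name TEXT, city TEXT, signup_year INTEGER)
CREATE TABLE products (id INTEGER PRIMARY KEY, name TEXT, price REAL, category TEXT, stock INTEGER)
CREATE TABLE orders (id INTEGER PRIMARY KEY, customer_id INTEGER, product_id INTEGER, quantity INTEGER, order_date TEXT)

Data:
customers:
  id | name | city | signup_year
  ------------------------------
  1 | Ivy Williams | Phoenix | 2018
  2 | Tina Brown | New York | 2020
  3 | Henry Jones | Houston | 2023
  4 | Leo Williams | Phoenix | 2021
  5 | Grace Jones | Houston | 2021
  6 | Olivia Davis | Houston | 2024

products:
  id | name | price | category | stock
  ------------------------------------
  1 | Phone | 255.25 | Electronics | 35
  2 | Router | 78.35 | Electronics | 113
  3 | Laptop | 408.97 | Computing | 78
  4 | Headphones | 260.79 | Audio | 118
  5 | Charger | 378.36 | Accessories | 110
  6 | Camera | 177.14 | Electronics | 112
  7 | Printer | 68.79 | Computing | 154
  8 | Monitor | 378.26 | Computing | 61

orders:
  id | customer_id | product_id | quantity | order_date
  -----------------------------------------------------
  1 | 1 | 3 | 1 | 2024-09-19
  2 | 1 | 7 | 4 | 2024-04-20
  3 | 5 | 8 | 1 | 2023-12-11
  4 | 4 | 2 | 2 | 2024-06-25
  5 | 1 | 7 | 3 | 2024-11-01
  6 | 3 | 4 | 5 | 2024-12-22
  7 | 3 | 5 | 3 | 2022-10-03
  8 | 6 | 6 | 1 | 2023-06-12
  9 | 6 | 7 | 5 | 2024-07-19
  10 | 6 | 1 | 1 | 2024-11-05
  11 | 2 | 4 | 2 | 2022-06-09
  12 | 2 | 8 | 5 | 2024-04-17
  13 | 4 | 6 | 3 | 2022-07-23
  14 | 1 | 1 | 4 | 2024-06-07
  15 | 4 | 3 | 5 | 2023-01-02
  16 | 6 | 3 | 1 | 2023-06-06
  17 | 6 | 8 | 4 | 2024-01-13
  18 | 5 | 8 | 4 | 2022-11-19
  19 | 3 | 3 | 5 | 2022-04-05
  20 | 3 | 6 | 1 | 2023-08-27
SELECT category, SUM(stock) AS sum_stock FROM products GROUP BY category

Execution result:
category | sum_stock
Accessories | 110
Audio | 118
Computing | 293
Electronics | 260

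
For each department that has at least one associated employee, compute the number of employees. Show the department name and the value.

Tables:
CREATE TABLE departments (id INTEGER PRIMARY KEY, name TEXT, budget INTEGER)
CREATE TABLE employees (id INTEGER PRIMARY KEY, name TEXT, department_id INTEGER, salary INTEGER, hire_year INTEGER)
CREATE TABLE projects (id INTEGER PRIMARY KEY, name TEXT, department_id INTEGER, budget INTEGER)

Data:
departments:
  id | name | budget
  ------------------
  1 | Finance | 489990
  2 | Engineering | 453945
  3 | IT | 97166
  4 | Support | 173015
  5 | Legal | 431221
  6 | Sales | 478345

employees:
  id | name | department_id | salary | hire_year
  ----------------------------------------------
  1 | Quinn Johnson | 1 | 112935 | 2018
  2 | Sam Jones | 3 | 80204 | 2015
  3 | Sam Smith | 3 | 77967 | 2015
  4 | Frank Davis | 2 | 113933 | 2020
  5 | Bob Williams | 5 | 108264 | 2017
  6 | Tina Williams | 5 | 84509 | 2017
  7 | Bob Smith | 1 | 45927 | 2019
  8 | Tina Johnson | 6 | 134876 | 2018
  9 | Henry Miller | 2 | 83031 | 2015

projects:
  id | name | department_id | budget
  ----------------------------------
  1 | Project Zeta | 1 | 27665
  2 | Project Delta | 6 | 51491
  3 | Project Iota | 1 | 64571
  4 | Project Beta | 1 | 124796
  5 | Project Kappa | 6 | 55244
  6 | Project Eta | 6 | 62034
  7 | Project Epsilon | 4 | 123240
SELECT p.name, COUNT(*) AS n FROM employees c JOIN departments p ON c.department_id = p.id GROUP BY p.id, p.name

Execution result:
name | n
Finance | 2
Engineering | 2
IT | 2
Legal | 2
Sales | 1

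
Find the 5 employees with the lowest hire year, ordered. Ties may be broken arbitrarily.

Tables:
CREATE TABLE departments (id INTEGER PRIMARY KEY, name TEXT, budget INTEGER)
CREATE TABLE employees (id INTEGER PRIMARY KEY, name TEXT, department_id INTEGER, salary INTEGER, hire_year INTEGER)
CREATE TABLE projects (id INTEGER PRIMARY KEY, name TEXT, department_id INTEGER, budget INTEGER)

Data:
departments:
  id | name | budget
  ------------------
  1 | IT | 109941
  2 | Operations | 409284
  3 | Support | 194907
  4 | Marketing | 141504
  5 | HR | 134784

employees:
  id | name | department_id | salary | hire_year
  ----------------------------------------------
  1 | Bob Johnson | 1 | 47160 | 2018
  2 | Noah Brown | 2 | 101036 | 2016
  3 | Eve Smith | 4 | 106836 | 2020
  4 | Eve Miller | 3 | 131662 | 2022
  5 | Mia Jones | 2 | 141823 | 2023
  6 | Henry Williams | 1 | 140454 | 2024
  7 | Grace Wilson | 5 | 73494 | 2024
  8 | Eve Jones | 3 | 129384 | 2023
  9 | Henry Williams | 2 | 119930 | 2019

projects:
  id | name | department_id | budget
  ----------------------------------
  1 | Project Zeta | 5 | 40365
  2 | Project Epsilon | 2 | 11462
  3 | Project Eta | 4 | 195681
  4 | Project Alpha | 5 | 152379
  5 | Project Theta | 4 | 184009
SELECT name, hire_year FROM employees ORDER BY hire_year ASC LIMIT 5

Execution result:
name | hire_year
Noah Brown | 2016
Bob Johnson | 2018
Henry Williams | 2019
Eve Smith | 2020
Eve Miller | 2022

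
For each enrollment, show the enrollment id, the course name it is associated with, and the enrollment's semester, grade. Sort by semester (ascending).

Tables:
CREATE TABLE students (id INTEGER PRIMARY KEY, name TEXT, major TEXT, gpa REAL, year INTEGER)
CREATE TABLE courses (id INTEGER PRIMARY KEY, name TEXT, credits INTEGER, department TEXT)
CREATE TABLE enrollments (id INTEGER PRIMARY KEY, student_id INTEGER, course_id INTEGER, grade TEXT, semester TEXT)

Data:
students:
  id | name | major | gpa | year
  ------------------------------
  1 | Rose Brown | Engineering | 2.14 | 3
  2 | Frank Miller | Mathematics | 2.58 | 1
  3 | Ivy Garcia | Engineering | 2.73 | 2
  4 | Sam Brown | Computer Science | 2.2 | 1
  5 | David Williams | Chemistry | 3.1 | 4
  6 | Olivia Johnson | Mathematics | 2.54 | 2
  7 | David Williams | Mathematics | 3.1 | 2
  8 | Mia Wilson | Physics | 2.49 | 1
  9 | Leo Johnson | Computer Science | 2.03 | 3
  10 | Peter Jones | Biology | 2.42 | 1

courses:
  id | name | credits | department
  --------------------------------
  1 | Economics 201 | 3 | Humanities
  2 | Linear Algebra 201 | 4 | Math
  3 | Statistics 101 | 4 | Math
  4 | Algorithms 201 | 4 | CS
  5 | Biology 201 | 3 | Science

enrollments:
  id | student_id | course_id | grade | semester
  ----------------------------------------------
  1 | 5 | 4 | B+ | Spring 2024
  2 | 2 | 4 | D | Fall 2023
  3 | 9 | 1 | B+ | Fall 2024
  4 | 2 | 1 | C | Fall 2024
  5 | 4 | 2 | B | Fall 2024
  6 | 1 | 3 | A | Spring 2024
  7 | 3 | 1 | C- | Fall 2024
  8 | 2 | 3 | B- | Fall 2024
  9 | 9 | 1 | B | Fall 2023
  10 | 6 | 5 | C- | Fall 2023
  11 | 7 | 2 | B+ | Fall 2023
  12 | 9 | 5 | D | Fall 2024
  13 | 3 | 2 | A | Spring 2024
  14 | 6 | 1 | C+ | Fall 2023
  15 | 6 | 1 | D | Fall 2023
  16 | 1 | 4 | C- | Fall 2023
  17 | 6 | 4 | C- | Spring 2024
SELECT c.id, p.name AS course, c.semester, c.grade FROM enrollments c JOIN courses p ON c.course_id = p.id ORDER BY c.semester ASC

Execution result:
id | course | semester | grade
2 | Algorithms 201 | Fall 2023 | D
9 | Economics 201 | Fall 2023 | B
10 | Biology 201 | Fall 2023 | C-
11 | Linear Algebra 201 | Fall 2023 | B+
14 | Economics 201 | Fall 2023 | C+
15 | Economics 201 | Fall 2023 | D
16 | Algorithms 201 | Fall 2023 | C-
3 | Economics 201 | Fall 2024 | B+
4 | Economics 201 | Fall 2024 | C
5 | Linear Algebra 201 | Fall 2024 | B
7 | Economics 201 | Fall 2024 | C-
8 | Statistics 101 | Fall 2024 | B-
12 | Biology 201 | Fall 2024 | D
1 | Algorithms 201 | Spring 2024 | B+
6 | Statistics 101 | Spring 2024 | A
13 | Linear Algebra 201 | Spring 2024 | A
17 | Algorithms 201 | Spring 2024 | C-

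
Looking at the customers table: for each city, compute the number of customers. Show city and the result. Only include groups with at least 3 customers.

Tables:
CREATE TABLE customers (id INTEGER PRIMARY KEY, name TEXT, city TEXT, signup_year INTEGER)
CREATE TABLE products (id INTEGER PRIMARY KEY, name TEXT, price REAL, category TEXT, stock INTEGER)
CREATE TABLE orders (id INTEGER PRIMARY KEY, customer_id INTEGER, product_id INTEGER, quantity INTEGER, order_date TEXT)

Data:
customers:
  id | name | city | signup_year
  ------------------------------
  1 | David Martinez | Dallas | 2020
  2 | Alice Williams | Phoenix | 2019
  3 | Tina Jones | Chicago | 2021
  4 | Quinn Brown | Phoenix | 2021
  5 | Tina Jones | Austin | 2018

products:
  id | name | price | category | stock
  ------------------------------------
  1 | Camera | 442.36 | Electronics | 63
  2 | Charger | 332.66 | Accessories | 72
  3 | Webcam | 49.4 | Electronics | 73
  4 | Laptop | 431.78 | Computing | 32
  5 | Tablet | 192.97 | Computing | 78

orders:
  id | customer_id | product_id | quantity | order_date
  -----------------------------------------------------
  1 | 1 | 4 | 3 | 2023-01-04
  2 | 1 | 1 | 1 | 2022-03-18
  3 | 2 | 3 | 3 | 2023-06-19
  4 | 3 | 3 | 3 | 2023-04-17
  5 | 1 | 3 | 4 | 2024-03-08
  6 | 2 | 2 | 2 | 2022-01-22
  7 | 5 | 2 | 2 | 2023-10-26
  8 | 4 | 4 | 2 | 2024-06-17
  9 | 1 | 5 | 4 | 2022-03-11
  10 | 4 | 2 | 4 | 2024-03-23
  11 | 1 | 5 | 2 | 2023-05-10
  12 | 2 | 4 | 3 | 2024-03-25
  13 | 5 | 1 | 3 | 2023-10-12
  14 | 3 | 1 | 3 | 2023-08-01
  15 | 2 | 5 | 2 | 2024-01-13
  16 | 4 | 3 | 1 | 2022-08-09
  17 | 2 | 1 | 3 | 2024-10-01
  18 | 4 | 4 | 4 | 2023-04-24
SELECT city, COUNT(*) AS n FROM customers GROUP BY city HAVING COUNT(*) >= 3

Execution result:
(no rows)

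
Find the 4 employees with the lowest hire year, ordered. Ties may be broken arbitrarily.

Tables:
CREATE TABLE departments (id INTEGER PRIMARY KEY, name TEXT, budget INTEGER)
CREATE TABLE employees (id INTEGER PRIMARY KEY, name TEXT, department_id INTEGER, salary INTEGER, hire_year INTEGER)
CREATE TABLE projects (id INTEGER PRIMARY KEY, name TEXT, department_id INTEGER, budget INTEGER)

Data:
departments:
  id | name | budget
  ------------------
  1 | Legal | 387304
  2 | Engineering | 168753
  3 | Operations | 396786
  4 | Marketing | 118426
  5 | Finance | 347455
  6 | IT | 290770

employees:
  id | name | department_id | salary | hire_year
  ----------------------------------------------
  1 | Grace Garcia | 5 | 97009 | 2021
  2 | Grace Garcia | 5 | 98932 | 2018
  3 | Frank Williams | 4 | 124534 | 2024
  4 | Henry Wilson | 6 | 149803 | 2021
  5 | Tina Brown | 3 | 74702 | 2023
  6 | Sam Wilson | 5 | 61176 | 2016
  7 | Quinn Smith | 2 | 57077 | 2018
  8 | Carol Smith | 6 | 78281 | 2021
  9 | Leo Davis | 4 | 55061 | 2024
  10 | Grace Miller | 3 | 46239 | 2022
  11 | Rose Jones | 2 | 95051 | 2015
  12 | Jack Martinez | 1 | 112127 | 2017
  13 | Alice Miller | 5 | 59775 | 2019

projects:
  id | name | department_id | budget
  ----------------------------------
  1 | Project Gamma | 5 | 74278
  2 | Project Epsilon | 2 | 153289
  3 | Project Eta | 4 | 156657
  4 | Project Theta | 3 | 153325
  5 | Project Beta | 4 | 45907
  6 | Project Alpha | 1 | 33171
SELECT name, hire_year FROM employees ORDER BY hire_year ASC LIMIT 4

Execution result:
name | hire_year
Rose Jones | 2015
Sam Wilson | 2016
Jack Martinez | 2017
Grace Garcia | 2018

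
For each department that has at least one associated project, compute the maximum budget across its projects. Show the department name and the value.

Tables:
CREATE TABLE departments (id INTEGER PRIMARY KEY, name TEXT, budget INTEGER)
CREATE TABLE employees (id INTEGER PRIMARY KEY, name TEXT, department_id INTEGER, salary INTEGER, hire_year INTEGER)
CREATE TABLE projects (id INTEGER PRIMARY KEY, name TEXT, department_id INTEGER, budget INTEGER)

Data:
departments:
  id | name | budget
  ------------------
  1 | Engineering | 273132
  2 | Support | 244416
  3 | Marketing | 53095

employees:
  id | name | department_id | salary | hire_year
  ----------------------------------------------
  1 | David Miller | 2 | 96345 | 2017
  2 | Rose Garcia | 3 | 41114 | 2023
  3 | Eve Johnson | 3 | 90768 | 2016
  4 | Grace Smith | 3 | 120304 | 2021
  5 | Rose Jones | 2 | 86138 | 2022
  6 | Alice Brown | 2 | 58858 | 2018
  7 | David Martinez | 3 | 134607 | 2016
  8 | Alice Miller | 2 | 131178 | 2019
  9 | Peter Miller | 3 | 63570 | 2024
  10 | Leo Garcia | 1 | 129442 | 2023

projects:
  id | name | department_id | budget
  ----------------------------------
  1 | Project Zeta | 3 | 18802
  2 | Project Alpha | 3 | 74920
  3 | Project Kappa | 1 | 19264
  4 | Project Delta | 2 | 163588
SELECT p.name, MAX(c.budget) AS max_budget FROM projects c JOIN departments p ON c.department_id = p.id GROUP BY p.id, p.name

Execution result:
name | max_budget
Engineering | 19264
Support | 163588
Marketing | 74920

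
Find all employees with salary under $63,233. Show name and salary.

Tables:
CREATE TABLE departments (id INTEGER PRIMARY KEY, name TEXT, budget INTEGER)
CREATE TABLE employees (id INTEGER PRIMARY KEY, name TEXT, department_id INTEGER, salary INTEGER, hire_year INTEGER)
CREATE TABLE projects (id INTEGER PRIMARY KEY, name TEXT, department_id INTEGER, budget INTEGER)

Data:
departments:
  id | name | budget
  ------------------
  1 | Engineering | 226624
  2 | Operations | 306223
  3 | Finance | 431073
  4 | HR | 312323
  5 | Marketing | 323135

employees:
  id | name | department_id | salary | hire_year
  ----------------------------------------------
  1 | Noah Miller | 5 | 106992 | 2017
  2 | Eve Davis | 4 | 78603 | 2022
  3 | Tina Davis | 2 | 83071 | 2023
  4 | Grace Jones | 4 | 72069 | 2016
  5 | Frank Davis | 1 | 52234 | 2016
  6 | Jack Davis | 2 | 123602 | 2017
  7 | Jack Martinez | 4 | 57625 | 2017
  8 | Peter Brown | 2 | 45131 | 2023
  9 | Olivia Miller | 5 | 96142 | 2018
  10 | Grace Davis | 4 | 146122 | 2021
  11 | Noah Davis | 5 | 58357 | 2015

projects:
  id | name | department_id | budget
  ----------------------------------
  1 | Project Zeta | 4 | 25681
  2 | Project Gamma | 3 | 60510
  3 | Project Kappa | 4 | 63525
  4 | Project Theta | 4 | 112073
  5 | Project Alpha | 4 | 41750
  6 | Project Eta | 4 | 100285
SELECT name, salary FROM employees WHERE salary < 63233

Execution result:
name | salary
Frank Davis | 52234
Jack Martinez | 57625
Peter Brown | 45131
Noah Davis | 58357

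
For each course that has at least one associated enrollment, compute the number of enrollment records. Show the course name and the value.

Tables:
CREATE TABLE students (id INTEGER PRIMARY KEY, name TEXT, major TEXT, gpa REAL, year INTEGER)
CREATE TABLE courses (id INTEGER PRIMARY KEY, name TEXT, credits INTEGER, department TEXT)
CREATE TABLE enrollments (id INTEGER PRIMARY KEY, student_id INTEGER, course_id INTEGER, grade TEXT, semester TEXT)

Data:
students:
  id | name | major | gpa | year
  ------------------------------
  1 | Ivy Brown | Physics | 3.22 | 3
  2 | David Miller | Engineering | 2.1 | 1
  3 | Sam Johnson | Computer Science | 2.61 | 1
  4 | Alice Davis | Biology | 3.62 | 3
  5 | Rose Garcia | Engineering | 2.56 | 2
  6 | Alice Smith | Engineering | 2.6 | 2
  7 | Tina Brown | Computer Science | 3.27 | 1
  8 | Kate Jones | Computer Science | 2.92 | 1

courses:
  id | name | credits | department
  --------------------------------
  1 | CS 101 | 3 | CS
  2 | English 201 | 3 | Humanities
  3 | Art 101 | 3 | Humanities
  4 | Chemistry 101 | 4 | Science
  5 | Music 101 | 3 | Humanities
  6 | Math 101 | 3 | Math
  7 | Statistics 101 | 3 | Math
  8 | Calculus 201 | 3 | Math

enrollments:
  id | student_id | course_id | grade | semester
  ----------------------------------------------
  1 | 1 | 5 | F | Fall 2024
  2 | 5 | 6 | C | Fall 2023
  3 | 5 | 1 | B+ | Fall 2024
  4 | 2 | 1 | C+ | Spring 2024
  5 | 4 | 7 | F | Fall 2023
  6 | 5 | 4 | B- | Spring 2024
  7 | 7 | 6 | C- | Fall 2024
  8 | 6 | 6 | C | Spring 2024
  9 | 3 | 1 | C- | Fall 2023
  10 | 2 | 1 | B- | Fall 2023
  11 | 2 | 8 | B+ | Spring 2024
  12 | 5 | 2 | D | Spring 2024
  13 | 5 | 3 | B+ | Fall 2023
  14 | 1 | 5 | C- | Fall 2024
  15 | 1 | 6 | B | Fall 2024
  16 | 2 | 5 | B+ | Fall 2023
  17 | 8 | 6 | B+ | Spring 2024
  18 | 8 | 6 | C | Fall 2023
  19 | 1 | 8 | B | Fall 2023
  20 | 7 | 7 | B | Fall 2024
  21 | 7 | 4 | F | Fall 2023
SELECT p.name, COUNT(*) AS n FROM enrollments c JOIN courses p ON c.course_id = p.id GROUP BY p.id, p.name

Execution result:
name | n
CS 101 | 4
English 201 | 1
Art 101 | 1
Chemistry 101 | 2
Music 101 | 3
Math 101 | 6
Statistics 101 | 2
Calculus 201 | 2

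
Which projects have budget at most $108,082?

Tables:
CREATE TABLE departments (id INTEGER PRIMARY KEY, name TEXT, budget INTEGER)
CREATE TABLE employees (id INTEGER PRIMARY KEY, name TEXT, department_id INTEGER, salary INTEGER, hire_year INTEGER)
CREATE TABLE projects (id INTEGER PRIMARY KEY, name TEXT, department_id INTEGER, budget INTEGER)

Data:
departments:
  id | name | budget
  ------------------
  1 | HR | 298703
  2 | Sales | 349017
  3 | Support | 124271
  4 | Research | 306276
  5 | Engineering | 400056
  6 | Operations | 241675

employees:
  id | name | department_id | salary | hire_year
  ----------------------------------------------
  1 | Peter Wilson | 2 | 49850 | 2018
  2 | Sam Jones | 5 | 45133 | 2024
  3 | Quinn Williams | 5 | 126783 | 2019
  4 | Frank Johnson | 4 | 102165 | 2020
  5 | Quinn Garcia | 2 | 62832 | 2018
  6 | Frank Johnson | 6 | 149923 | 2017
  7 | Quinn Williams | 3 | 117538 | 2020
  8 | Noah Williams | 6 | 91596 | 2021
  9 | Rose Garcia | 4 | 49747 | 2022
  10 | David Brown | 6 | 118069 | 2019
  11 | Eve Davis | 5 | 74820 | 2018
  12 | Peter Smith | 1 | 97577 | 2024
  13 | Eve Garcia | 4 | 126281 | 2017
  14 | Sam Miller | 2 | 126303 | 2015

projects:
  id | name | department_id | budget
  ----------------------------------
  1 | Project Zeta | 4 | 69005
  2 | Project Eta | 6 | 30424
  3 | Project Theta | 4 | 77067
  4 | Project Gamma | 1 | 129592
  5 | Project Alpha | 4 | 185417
SELECT name, budget FROM projects WHERE budget <= 108082

Execution result:
name | budget
Project Zeta | 69005
Project Eta | 30424
Project Theta | 77067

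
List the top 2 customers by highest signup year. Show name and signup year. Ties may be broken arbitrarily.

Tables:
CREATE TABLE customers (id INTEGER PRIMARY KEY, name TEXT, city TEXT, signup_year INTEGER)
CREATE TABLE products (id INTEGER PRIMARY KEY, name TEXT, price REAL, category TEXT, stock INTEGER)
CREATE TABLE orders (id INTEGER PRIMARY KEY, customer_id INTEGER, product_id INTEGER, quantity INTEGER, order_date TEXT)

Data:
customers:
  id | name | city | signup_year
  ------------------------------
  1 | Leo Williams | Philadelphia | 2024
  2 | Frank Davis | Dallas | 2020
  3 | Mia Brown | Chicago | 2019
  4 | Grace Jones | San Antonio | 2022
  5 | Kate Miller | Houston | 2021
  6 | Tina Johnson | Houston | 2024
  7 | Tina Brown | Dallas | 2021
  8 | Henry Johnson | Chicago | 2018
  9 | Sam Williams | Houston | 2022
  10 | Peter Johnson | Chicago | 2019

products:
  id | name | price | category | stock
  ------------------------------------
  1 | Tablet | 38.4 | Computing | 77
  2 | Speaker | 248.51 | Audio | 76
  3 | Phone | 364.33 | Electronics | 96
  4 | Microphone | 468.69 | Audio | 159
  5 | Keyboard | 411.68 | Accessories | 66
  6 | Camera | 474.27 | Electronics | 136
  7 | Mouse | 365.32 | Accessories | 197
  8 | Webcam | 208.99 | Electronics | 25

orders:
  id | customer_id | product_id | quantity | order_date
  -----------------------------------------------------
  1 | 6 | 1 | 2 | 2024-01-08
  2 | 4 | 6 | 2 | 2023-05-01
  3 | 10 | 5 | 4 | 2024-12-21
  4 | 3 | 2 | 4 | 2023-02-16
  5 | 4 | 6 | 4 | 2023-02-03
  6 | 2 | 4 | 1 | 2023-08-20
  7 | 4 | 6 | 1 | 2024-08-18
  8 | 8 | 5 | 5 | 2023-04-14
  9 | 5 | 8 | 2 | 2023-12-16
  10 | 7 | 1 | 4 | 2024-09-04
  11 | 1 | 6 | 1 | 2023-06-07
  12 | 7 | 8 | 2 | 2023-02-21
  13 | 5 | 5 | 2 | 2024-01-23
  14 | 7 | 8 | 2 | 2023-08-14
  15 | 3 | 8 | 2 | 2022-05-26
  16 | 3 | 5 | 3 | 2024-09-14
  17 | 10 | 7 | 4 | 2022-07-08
SELECT name, signup_year FROM customers ORDER BY signup_year DESC LIMIT 2

Execution result:
name | signup_year
Leo Williams | 2024
Tina Johnson | 2024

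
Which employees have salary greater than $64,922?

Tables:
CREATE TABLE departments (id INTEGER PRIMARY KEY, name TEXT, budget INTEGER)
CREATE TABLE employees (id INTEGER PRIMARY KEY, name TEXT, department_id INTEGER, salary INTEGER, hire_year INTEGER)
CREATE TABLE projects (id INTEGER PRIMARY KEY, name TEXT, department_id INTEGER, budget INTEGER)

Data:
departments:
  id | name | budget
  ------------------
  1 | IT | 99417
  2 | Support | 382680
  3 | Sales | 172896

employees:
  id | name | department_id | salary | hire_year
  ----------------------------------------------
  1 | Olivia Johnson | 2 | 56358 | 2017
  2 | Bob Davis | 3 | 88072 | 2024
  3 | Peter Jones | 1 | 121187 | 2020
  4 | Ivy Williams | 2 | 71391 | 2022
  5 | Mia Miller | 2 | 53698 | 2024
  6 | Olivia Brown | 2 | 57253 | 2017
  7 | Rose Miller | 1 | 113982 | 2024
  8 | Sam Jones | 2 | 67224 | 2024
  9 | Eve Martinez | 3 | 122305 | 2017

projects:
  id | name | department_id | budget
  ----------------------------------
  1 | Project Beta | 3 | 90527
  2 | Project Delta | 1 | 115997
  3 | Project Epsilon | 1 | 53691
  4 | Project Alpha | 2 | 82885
SELECT name, salary FROM employees WHERE salary > 64922

Execution result:
name | salary
Bob Davis | 88072
Peter Jones | 121187
Ivy Williams | 71391
Rose Miller | 113982
Sam Jones | 67224
Eve Martinez | 122305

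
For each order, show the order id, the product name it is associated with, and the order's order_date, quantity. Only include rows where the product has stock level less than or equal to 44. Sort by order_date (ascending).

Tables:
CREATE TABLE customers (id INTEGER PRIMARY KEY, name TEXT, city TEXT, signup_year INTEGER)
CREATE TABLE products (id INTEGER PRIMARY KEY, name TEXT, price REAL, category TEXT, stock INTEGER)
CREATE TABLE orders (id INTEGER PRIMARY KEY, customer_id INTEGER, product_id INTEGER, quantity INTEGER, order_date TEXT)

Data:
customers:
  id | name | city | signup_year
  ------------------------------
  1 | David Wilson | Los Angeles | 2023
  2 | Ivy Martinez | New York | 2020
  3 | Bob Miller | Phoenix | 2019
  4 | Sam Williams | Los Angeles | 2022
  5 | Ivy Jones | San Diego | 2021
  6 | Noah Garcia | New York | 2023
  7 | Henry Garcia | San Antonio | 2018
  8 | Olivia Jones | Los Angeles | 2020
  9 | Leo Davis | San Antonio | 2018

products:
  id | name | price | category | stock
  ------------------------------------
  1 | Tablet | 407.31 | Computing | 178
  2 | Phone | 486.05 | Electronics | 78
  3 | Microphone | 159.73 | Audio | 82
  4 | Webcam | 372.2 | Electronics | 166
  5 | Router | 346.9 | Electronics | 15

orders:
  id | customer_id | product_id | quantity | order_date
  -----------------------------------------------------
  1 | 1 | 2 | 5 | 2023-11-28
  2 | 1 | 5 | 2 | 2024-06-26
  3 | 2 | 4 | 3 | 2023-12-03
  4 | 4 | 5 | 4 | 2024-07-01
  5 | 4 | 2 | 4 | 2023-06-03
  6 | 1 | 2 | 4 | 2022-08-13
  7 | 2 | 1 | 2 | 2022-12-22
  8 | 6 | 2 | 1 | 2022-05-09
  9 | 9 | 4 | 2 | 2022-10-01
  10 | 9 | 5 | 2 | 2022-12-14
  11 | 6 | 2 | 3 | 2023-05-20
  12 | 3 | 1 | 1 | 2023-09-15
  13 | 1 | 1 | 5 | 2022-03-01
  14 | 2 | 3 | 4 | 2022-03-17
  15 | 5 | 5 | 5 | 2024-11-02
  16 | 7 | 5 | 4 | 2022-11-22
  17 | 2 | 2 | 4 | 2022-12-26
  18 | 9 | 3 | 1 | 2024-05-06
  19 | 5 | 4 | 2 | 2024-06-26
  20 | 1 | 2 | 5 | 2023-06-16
SELECT c.id, p.name AS product, c.order_date, c.quantity FROM orders c JOIN products p ON c.product_id = p.id WHERE p.stock <= 44 ORDER BY c.order_date ASC

Execution result:
id | product | order_date | quantity
16 | Router | 2022-11-22 | 4
10 | Router | 2022-12-14 | 2
2 | Router | 2024-06-26 | 2
4 | Router | 2024-07-01 | 4
15 | Router | 2024-11-02 | 5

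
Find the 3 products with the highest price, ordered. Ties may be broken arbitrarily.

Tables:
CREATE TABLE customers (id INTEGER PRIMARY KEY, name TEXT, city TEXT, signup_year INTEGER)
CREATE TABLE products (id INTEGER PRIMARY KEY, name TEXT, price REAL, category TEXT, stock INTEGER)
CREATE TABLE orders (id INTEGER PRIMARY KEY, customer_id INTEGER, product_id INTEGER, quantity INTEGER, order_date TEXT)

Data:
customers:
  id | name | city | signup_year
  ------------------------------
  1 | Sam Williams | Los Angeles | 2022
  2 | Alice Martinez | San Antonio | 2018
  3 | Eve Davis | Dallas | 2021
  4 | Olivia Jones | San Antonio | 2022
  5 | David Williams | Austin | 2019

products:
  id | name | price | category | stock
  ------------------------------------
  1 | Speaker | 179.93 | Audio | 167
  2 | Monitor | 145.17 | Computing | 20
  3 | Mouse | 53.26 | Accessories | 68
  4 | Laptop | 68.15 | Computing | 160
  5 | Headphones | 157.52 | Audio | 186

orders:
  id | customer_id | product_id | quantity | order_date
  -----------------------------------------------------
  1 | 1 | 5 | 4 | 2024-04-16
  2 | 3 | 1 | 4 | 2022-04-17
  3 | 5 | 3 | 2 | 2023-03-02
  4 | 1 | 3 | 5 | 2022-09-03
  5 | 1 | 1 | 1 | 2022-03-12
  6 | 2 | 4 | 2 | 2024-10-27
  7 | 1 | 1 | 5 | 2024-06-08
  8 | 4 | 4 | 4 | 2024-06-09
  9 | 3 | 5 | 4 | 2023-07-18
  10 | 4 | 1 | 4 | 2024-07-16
SELECT name, price FROM products ORDER BY price DESC LIMIT 3

Execution result:
name | price
Speaker | 179.93
Headphones | 157.52
Monitor | 145.17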